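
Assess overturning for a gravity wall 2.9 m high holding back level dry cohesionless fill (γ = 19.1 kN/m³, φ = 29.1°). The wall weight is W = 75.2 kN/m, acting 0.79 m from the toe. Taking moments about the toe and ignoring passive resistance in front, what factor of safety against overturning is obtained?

K_a = tan²(45° − 29.1°/2) = 0.3456.
P_a = ½K_aγH² = 0.5×0.3456×19.1×2.9² = 27.76 kN/m, acting at H/3 = 0.9667 m above the base.
Overturning moment M_o = P_a × H/3 = 27.76 × 0.9667 = 26.83.
Resisting moment M_r = W × 0.79 = 75.2 × 0.79 = 59.41.
FS_overturning = M_r/M_o = 59.41/26.83 = 2.214.

2.21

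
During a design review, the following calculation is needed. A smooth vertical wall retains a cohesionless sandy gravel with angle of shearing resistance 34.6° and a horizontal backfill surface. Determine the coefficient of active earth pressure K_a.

0.276

K_a = tan²(45° − φ/2) = tan²(27.70°) = 0.2756.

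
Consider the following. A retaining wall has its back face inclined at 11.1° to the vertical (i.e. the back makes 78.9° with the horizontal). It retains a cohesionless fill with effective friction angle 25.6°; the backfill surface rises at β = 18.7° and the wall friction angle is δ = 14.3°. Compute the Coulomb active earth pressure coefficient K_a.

K_a = sin²(α+φ) / [sin²α · sin(α−δ) · (1 + √{sin(φ+δ)sin(φ−β) / (sin(α−δ)sin(α+β))})²].
With α = 78.9°, φ = 25.6°, δ = 14.3°, β = 18.7°: K_a = 0.6442.

0.644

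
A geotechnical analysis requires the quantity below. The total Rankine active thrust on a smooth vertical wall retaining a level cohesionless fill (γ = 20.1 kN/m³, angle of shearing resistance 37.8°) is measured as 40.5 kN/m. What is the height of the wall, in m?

K_a = 0.2400. P_a = ½ K_a γ H² ⇒ H = √(2P_a/(K_a γ)).
H = √(2×40.5/(0.2400×20.1)) = 4.098 m.

4.10 m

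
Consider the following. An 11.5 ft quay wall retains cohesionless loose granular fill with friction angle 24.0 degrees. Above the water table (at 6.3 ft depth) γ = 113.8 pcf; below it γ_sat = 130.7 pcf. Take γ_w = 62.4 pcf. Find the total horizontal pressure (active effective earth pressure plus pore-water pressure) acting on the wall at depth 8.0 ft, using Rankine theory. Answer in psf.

457 psf

K_a = (1 − sin φ)/(1 + sin φ) = 0.4217.
γ' = 130.7 − 62.4 = 68.30 pcf.
Effective vertical stress at 8.0 ft: σ'_v = 113.8×6.3 + 68.30×1.70 = 833.0 psf.
σ'_h = K_a σ'_v = 0.4217 × 833.0 = 351.3 psf; u = γ_w × 1.70 = 106.1 psf.
Total σ_h = 351.3 + 106.1 = 457.4 psf.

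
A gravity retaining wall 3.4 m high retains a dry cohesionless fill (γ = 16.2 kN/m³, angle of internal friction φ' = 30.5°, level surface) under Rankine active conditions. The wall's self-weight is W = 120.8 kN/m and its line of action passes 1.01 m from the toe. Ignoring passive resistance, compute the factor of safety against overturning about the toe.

K_a = tan²(45° − 30.5°/2) = 0.3267.
P_a = ½K_aγH² = 0.5×0.3267×16.2×3.4² = 30.59 kN/m, acting at H/3 = 1.133 m above the base.
Overturning moment M_o = P_a × H/3 = 30.59 × 1.133 = 34.67.
Resisting moment M_r = W × 1.01 = 120.8 × 1.01 = 122.0.
FS_overturning = M_r/M_o = 122.0/34.67 = 3.520.

3.52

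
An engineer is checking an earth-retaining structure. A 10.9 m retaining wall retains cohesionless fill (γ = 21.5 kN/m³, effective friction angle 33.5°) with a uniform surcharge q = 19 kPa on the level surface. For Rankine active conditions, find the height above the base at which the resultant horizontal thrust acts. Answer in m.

K_a = 0.2887.
Triangular part P₁ = ½K_aγH² = 368.7 at H/3 = 3.633 m; rectangular part P₂ = K_a q H = 59.79 at H/2 = 5.450 m.
ȳ = (P₁·3.633 + P₂·5.450)/(P₁+P₂) = 3.887 m.

3.89 m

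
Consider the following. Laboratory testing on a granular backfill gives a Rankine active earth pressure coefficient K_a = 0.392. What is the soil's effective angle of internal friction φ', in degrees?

25.9°

K_a = tan²(45° − φ/2) ⇒ 45° − φ/2 = arctan(√0.392) = 32.05°.
φ = 2(45° − 32.05°) = 25.90°.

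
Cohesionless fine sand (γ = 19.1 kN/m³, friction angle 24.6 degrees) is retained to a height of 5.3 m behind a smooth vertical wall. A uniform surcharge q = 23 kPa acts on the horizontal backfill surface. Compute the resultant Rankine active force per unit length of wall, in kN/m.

K_a = tan²(45° − φ/2) = 0.4121.
Soil triangle: ½ K_a γ H² = 0.5×0.4121×19.1×5.3² = 110.6 kN/m.
Surcharge rectangle: K_a q H = 0.4121×23×5.3 = 50.24 kN/m.
Total = 110.6 + 50.24 = 160.8 kN/m.

161 kN/m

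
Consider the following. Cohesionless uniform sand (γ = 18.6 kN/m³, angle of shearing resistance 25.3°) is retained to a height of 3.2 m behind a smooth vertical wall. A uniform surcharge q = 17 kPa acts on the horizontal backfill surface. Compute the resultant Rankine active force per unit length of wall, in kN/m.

K_a = tan²(45° − φ/2) = 0.4012.
Soil triangle: ½ K_a γ H² = 0.5×0.4012×18.6×3.2² = 38.21 kN/m.
Surcharge rectangle: K_a q H = 0.4012×17×3.2 = 21.82 kN/m.
Total = 38.21 + 21.82 = 60.03 kN/m.

60.0 kN/m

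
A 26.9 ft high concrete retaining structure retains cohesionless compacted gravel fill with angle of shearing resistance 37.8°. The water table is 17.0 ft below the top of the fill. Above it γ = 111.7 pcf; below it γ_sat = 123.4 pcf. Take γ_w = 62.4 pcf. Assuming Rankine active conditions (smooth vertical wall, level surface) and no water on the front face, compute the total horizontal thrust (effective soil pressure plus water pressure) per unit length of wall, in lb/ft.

12200 lb/ft

K_a = tan²(45° − φ/2) = 0.2400.
γ' = 123.4 − 62.4 = 61.00 pcf. Depth below WT = 9.9 ft.
σ'_h at WT = K_a γ d_w = 455.7 psf; at base = 455.7 + K_a γ' × 9.9 = 600.7 psf.
P₁ (0–17.0 ft) = ½×455.7×17.0 = 3874. P₂ (17.0–26.9 ft) = ½(455.7+600.7)×9.9 = 5229.
P_w = ½ γ_w h₂² = 0.5×62.4×9.9² = 3058. Total = 3874+5229+3058 = 12160 lb/ft.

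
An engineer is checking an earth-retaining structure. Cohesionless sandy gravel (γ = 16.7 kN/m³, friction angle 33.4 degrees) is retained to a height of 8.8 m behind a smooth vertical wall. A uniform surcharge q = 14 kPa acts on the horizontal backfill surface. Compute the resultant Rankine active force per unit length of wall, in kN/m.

K_a = tan²(45° − φ/2) = 0.2899.
Soil triangle: ½ K_a γ H² = 0.5×0.2899×16.7×8.8² = 187.5 kN/m.
Surcharge rectangle: K_a q H = 0.2899×14×8.8 = 35.72 kN/m.
Total = 187.5 + 35.72 = 223.2 kN/m.

223 kN/m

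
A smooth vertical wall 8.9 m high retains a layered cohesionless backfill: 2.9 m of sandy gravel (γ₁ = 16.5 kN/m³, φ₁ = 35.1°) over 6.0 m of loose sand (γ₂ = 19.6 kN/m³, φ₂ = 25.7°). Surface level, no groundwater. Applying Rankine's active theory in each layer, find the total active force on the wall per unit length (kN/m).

272 kN/m

K_a1 = tan²(45°−35.1°/2) = 0.2698; K_a2 = tan²(45°−25.7°/2) = 0.3950.
Layer 1: σ at base = K_a1 γ₁ h₁ = 12.91 kPa; P₁ = ½×12.91×2.9 = 18.72.
Layer 2: σ_v at top = γ₁h₁ = 47.85; σ_h top = K_a2×47.85 = 18.90; σ_h base = K_a2×(47.85+19.6×6.0) = 65.36.
P₂ = ½(18.90+65.36)×6.0 = 252.8. Total P_a = 18.72+252.8 = 271.5 kN/m.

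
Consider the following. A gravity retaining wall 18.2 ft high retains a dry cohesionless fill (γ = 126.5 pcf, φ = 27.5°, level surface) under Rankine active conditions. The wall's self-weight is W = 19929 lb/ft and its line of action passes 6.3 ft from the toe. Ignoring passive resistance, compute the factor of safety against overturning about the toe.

2.68

K_a = tan²(45° − 27.5°/2) = 0.3682.
P_a = ½K_aγH² = 0.5×0.3682×126.5×18.2² = 7715 lb/ft, acting at H/3 = 6.067 ft above the base.
Overturning moment M_o = P_a × H/3 = 7715 × 6.067 = 46800.
Resisting moment M_r = W × 6.3 = 19929 × 6.3 = 125600.
FS_overturning = M_r/M_o = 125600/46800 = 2.683.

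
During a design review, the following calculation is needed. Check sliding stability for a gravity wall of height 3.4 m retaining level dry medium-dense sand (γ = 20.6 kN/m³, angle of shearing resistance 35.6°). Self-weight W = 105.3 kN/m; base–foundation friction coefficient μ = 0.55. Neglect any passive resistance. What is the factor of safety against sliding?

K_a = tan²(45° − 35.6°/2) = 0.2641.
P_a = ½K_aγH² = 0.5×0.2641×20.6×3.4² = 31.45 kN/m, acting at H/3 = 1.133 m above the base.
FS_sliding = μW / P_a = 0.55×105.3 / 31.45 = 1.842.

1.84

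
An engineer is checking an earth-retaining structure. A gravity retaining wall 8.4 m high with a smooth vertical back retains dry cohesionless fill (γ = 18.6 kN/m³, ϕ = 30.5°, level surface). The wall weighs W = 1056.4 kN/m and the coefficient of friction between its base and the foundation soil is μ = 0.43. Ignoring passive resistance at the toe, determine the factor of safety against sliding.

K_a = tan²(45° − 30.5°/2) = 0.3267.
P_a = ½K_aγH² = 0.5×0.3267×18.6×8.4² = 214.4 kN/m, acting at H/3 = 2.800 m above the base.
FS_sliding = μW / P_a = 0.43×1056.4 / 214.4 = 2.119.

2.12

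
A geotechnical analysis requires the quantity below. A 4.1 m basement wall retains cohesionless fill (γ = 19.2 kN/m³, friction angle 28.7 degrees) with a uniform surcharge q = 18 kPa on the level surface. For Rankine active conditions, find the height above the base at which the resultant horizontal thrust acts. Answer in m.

K_a = 0.3511.
Triangular part P₁ = ½K_aγH² = 56.67 at H/3 = 1.367 m; rectangular part P₂ = K_a q H = 25.91 at H/2 = 2.050 m.
ȳ = (P₁·1.367 + P₂·2.050)/(P₁+P₂) = 1.581 m.

1.58 m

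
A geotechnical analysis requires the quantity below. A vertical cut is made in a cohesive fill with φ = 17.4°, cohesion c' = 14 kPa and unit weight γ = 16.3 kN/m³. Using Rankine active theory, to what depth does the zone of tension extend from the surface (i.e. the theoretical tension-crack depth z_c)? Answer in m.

2.34 m

K_a = tan²(45° − 17.4°/2) = 0.5396; √K_a = 0.7346.
The active pressure is zero where K_a γ z = 2c√K_a, so z_c = 2c/(γ√K_a) = 2×14/(16.3×0.7346) = 2.338 m.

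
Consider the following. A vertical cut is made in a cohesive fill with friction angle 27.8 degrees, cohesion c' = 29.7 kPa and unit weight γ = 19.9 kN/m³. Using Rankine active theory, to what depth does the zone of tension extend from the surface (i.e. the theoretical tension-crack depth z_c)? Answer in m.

4.95 m

K_a = tan²(45° − 27.8°/2) = 0.3639; √K_a = 0.6032.
The active pressure is zero where K_a γ z = 2c√K_a, so z_c = 2c/(γ√K_a) = 2×29.7/(19.9×0.6032) = 4.948 m.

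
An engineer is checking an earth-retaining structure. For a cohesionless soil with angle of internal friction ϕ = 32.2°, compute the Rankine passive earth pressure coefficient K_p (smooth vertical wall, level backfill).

K_p = (1 + sin φ)/(1 − sin φ) = tan²(45° + 32.2°/2) = 3.282.

3.28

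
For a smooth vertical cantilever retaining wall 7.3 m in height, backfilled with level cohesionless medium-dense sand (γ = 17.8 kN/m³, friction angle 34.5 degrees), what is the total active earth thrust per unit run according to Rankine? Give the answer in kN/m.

131 kN/m

K_a = tan²(45° − φ/2) = 0.2768.
P_a = ½ K_a γ H² = 0.5 × 0.2768 × 17.8 × 7.3² = 131.3 kN/m.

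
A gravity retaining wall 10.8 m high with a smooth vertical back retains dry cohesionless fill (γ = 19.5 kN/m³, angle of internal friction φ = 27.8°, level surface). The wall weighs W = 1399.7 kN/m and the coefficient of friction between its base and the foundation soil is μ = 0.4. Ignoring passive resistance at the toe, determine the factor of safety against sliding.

1.35

K_a = tan²(45° − 27.8°/2) = 0.3639.
P_a = ½K_aγH² = 0.5×0.3639×19.5×10.8² = 413.8 kN/m, acting at H/3 = 3.600 m above the base.
FS_sliding = μW / P_a = 0.4×1399.7 / 413.8 = 1.353.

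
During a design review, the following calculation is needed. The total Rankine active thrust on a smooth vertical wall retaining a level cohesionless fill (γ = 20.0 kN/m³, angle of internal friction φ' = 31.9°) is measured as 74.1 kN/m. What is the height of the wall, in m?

K_a = 0.3085. P_a = ½ K_a γ H² ⇒ H = √(2P_a/(K_a γ)).
H = √(2×74.1/(0.3085×20.0)) = 4.901 m.

4.90 m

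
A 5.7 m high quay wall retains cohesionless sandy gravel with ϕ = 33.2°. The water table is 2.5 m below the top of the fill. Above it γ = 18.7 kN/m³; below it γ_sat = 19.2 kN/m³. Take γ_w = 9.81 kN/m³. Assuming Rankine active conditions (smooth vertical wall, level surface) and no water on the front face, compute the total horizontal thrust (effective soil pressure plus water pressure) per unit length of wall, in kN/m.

K_a = tan²(45° − φ/2) = 0.2924.
γ' = 19.2 − 9.81 = 9.390 kN/m³. Depth below WT = 3.2 m.
σ'_h at WT = K_a γ d_w = 13.67 kPa; at base = 13.67 + K_a γ' × 3.2 = 22.45 kPa.
P₁ (0–2.5 m) = ½×13.67×2.5 = 17.08. P₂ (2.5–5.7 m) = ½(13.67+22.45)×3.2 = 57.79.
P_w = ½ γ_w h₂² = 0.5×9.81×3.2² = 50.23. Total = 17.08+57.79+50.23 = 125.1 kN/m.

125 kN/m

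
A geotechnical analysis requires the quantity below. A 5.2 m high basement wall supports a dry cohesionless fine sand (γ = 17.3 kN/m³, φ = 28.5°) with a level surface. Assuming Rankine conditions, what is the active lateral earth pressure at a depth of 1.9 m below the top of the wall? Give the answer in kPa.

11.6 kPa

K_a = (1 − sin φ)/(1 + sin φ) = 0.3540.
σ_h = K_a γ z = 0.3540 × 17.3 × 1.9 = 11.63 kPa.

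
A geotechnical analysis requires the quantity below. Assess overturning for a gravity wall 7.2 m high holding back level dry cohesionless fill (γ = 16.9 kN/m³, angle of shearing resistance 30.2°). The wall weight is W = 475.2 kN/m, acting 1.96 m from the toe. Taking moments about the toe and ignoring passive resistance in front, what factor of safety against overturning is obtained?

2.68

K_a = tan²(45° − 30.2°/2) = 0.3307.
P_a = ½K_aγH² = 0.5×0.3307×16.9×7.2² = 144.8 kN/m, acting at H/3 = 2.400 m above the base.
Overturning moment M_o = P_a × H/3 = 144.8 × 2.400 = 347.6.
Resisting moment M_r = W × 1.96 = 475.2 × 1.96 = 931.4.
FS_overturning = M_r/M_o = 931.4/347.6 = 2.679.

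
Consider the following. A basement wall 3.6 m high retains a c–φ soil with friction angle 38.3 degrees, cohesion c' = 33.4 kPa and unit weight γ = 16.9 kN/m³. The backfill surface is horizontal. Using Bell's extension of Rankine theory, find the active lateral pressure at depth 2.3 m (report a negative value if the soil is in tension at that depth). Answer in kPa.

K_a = (1 − sin φ)/(1 + sin φ) = 0.2347.
σ_a = K_a γ z − 2c√K_a = 0.2347×16.9×2.3 − 2×33.4×0.4845 = -23.24 kPa.

-23.2 kPa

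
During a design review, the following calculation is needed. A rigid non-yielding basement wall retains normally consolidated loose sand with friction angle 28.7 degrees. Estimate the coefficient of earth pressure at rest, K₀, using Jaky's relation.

K₀ = 1 − sin φ' = 1 − sin 28.7° = 0.5198.

0.520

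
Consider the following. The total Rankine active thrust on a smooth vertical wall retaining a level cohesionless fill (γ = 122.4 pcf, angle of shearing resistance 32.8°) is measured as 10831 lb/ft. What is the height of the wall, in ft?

24.4 ft

K_a = 0.2973. P_a = ½ K_a γ H² ⇒ H = √(2P_a/(K_a γ)).
H = √(2×10831/(0.2973×122.4)) = 24.40 ft.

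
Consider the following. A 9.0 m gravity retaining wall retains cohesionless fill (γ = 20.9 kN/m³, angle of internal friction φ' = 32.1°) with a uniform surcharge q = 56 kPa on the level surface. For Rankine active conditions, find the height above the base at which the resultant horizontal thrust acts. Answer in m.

K_a = 0.3060.
Triangular part P₁ = ½K_aγH² = 259.0 at H/3 = 3.000 m; rectangular part P₂ = K_a q H = 154.2 at H/2 = 4.500 m.
ȳ = (P₁·3.000 + P₂·4.500)/(P₁+P₂) = 3.560 m.

3.56 m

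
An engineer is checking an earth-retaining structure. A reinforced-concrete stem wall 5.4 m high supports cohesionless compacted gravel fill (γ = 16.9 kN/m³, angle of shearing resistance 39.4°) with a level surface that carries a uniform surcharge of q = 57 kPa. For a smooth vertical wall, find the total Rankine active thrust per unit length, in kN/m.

K_a = tan²(45° − φ/2) = 0.2234.
Soil triangle: ½ K_a γ H² = 0.5×0.2234×16.9×5.4² = 55.06 kN/m.
Surcharge rectangle: K_a q H = 0.2234×57×5.4 = 68.78 kN/m.
Total = 55.06 + 68.78 = 123.8 kN/m.

124 kN/m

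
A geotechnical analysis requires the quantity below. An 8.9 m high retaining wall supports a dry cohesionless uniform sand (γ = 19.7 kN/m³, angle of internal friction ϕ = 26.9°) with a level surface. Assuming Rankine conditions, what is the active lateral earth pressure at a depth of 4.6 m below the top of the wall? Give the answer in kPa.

34.2 kPa

K_a = (1 − sin φ)/(1 + sin φ) = 0.3770.
σ_h = K_a γ z = 0.3770 × 19.7 × 4.6 = 34.16 kPa.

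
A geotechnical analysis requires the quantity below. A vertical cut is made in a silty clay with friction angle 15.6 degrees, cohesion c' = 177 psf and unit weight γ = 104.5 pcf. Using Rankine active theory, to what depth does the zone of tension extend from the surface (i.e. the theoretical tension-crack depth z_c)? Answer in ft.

K_a = tan²(45° − 15.6°/2) = 0.5761; √K_a = 0.7590.
The active pressure is zero where K_a γ z = 2c√K_a, so z_c = 2c/(γ√K_a) = 2×177/(104.5×0.7590) = 4.463 ft.

4.46 ft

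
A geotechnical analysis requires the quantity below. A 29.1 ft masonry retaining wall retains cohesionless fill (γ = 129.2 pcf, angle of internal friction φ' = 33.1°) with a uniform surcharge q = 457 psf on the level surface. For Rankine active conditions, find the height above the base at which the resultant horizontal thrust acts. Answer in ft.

K_a = 0.2936.
Triangular part P₁ = ½K_aγH² = 16060 at H/3 = 9.700 ft; rectangular part P₂ = K_a q H = 3904 at H/2 = 14.55 ft.
ȳ = (P₁·9.700 + P₂·14.55)/(P₁+P₂) = 10.65 ft.

10.6 ft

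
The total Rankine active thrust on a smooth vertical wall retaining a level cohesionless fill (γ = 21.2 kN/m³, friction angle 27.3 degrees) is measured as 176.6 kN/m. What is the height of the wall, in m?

6.70 m

K_a = 0.3711. P_a = ½ K_a γ H² ⇒ H = √(2P_a/(K_a γ)).
H = √(2×176.6/(0.3711×21.2)) = 6.700 m.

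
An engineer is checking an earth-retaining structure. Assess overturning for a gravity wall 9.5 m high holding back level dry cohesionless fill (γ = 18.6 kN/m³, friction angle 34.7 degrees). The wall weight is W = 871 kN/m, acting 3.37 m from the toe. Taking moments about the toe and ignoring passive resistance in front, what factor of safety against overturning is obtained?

K_a = tan²(45° − 34.7°/2) = 0.2745.
P_a = ½K_aγH² = 0.5×0.2745×18.6×9.5² = 230.4 kN/m, acting at H/3 = 3.167 m above the base.
Overturning moment M_o = P_a × H/3 = 230.4 × 3.167 = 729.5.
Resisting moment M_r = W × 3.37 = 871 × 3.37 = 2935.
FS_overturning = M_r/M_o = 2935/729.5 = 4.024.

4.02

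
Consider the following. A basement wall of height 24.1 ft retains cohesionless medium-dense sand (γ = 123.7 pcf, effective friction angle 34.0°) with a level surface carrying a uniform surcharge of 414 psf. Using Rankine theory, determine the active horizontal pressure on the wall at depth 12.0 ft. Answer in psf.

537 psf

K_a = (1 − sin φ)/(1 + sin φ) = 0.2827.
σ_v = γz + q = 123.7 × 12.0 + 414 = 1898 psf.
σ_h = K_a σ_v = 0.2827 × 1898 = 536.7 psf.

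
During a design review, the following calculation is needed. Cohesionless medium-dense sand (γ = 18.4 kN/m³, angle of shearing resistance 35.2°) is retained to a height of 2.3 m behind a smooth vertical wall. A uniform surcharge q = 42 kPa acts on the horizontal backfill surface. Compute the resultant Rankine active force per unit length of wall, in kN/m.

K_a = tan²(45° − φ/2) = 0.2687.
Soil triangle: ½ K_a γ H² = 0.5×0.2687×18.4×2.3² = 13.08 kN/m.
Surcharge rectangle: K_a q H = 0.2687×42×2.3 = 25.96 kN/m.
Total = 13.08 + 25.96 = 39.03 kN/m.

39.0 kN/m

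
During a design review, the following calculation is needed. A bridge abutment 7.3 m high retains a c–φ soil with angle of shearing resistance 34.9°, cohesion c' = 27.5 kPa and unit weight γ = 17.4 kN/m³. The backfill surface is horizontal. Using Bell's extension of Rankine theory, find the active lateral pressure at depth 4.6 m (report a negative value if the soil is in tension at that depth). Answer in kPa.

-6.91 kPa

K_a = (1 − sin φ)/(1 + sin φ) = 0.2721.
σ_a = K_a γ z − 2c√K_a = 0.2721×17.4×4.6 − 2×27.5×0.5217 = -6.910 kPa.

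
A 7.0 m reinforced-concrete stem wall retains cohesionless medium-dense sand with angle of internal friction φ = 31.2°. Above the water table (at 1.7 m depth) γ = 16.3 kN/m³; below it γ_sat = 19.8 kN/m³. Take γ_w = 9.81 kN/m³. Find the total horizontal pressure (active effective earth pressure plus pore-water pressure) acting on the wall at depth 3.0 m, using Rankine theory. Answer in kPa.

25.7 kPa

K_a = (1 − sin φ)/(1 + sin φ) = 0.3175.
γ' = 19.8 − 9.81 = 9.990 kN/m³.
Effective vertical stress at 3.0 m: σ'_v = 16.3×1.7 + 9.990×1.30 = 40.70 kPa.
σ'_h = K_a σ'_v = 0.3175 × 40.70 = 12.92 kPa; u = γ_w × 1.30 = 12.75 kPa.
Total σ_h = 12.92 + 12.75 = 25.67 kPa.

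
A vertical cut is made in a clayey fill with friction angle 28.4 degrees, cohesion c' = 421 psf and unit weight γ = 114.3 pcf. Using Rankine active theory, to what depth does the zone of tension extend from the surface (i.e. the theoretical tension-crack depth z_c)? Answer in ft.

K_a = tan²(45° − 28.4°/2) = 0.3554; √K_a = 0.5961.
The active pressure is zero where K_a γ z = 2c√K_a, so z_c = 2c/(γ√K_a) = 2×421/(114.3×0.5961) = 12.36 ft.

12.4 ft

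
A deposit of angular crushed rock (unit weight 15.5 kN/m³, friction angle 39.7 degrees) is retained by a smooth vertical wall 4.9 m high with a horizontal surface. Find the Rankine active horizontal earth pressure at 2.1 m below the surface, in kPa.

7.17 kPa

K_a = (1 − sin φ)/(1 + sin φ) = 0.2204.
σ_h = K_a γ z = 0.2204 × 15.5 × 2.1 = 7.175 kPa.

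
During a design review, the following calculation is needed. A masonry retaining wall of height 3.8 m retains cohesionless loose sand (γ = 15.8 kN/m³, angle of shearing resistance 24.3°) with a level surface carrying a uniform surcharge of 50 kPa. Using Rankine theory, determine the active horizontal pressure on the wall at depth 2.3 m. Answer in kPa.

K_a = (1 − sin φ)/(1 + sin φ) = 0.4169.
σ_v = γz + q = 15.8 × 2.3 + 50 = 86.34 kPa.
σ_h = K_a σ_v = 0.4169 × 86.34 = 36.00 kPa.

36.0 kPa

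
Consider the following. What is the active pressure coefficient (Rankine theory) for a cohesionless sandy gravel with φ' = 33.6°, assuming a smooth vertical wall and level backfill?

0.288

K_a = (1 − sin φ)/(1 + sin φ) = (1 − sin 33.6°)/(1 + sin 33.6°) = 0.2875.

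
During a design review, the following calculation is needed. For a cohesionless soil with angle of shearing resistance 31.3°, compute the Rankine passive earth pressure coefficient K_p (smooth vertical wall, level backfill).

K_p = (1 + sin φ)/(1 − sin φ) = tan²(45° + 31.3°/2) = 3.162.

3.16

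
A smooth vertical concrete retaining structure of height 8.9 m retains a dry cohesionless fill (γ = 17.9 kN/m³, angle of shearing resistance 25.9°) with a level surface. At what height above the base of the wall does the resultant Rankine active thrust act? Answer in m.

2.97 m

K_a = 0.3920.
The pressure distribution is triangular, so the resultant acts at H/3 above the base = 8.9/3 = 2.967 m.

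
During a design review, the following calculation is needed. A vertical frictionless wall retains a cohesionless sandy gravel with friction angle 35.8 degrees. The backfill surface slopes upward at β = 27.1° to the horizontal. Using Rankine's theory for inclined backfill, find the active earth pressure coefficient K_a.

K_a = cos β · (cos β − √(cos²β − cos²φ)) / (cos β + √(cos²β − cos²φ)).
cos β = 0.8902, cos φ = 0.8111, √(cos²β − cos²φ) = 0.3670.
K_a = 0.8902 × (0.8902 − 0.3670)/(0.8902 + 0.3670) = 0.3705.

0.371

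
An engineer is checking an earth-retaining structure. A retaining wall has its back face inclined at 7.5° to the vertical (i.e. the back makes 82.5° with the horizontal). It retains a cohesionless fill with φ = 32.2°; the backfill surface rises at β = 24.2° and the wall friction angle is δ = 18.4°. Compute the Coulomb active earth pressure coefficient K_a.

0.510

K_a = sin²(α+φ) / [sin²α · sin(α−δ) · (1 + √{sin(φ+δ)sin(φ−β) / (sin(α−δ)sin(α+β))})²].
With α = 82.5°, φ = 32.2°, δ = 18.4°, β = 24.2°: K_a = 0.5097.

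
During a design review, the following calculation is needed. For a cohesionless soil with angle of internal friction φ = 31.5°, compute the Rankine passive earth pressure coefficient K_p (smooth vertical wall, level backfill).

3.19

K_p = (1 + sin φ)/(1 − sin φ) = tan²(45° + 31.5°/2) = 3.188.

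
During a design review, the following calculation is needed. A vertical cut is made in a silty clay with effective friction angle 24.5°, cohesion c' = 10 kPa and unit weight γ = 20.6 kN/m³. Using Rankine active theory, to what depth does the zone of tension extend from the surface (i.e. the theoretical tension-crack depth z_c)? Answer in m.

K_a = tan²(45° − 24.5°/2) = 0.4137; √K_a = 0.6432.
The active pressure is zero where K_a γ z = 2c√K_a, so z_c = 2c/(γ√K_a) = 2×10/(20.6×0.6432) = 1.509 m.

1.51 m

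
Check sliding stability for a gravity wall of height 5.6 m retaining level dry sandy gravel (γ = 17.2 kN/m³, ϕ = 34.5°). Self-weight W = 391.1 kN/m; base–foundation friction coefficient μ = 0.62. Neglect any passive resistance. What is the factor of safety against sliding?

K_a = tan²(45° − 34.5°/2) = 0.2768.
P_a = ½K_aγH² = 0.5×0.2768×17.2×5.6² = 74.65 kN/m, acting at H/3 = 1.867 m above the base.
FS_sliding = μW / P_a = 0.62×391.1 / 74.65 = 3.248.

3.25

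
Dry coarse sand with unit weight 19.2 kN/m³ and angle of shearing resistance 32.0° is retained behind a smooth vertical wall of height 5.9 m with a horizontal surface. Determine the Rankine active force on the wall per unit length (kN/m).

K_a = tan²(45° − φ/2) = 0.3073.
P_a = ½ K_a γ H² = 0.5 × 0.3073 × 19.2 × 5.9² = 102.7 kN/m.

103 kN/m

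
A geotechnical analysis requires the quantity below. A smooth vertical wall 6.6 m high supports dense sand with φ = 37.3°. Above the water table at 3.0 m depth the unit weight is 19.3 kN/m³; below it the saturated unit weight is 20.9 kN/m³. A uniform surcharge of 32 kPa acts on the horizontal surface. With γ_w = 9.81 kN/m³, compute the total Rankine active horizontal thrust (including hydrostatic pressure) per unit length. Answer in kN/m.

K_a = tan²(45° − φ/2) = 0.2453.
γ' = 20.9 − 9.81 = 11.09 kN/m³. h₂ = H − d_w = 3.6 m.
σ'_h: at surface K_a·q = 7.851; at WT K_a(q+γd_w) = 22.06; at base K_a(q+γd_w+γ'h₂) = 31.85 kPa.
P₁ = ½(7.851+22.06)×3.0 = 44.86; P₂ = ½(22.06+31.85)×3.6 = 97.03; P_w = ½γ_w h₂² = 63.57.
Total = 44.86+97.03+63.57 = 205.5 kN/m.

205 kN/m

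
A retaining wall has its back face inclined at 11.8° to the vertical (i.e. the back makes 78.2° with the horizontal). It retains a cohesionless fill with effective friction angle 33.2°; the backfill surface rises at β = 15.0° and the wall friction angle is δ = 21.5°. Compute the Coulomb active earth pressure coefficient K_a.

0.449

K_a = sin²(α+φ) / [sin²α · sin(α−δ) · (1 + √{sin(φ+δ)sin(φ−β) / (sin(α−δ)sin(α+β))})²].
With α = 78.2°, φ = 33.2°, δ = 21.5°, β = 15.0°: K_a = 0.4490.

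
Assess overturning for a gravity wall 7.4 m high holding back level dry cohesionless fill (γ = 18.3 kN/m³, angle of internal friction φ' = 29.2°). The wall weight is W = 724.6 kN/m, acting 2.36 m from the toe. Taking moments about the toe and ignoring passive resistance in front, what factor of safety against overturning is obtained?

4.02

K_a = tan²(45° − 29.2°/2) = 0.3442.
P_a = ½K_aγH² = 0.5×0.3442×18.3×7.4² = 172.5 kN/m, acting at H/3 = 2.467 m above the base.
Overturning moment M_o = P_a × H/3 = 172.5 × 2.467 = 425.4.
Resisting moment M_r = W × 2.36 = 724.6 × 2.36 = 1710.
FS_overturning = M_r/M_o = 1710/425.4 = 4.020.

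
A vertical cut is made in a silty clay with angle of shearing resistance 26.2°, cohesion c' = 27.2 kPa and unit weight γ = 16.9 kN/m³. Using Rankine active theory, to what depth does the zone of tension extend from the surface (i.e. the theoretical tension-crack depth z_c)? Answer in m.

5.17 m

K_a = tan²(45° − 26.2°/2) = 0.3874; √K_a = 0.6224.
The active pressure is zero where K_a γ z = 2c√K_a, so z_c = 2c/(γ√K_a) = 2×27.2/(16.9×0.6224) = 5.171 m.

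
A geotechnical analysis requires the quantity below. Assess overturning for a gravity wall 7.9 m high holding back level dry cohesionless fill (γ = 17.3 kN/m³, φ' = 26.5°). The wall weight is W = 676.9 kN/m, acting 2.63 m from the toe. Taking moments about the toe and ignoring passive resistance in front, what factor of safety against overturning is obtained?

K_a = tan²(45° − 26.5°/2) = 0.3829.
P_a = ½K_aγH² = 0.5×0.3829×17.3×7.9² = 206.7 kN/m, acting at H/3 = 2.633 m above the base.
Overturning moment M_o = P_a × H/3 = 206.7 × 2.633 = 544.4.
Resisting moment M_r = W × 2.63 = 676.9 × 2.63 = 1780.
FS_overturning = M_r/M_o = 1780/544.4 = 3.270.

3.27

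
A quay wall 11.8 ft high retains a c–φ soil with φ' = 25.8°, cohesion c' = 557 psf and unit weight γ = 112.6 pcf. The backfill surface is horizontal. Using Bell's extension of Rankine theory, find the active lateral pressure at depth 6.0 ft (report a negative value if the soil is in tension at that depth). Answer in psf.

-433 psf

K_a = (1 − sin φ)/(1 + sin φ) = 0.3935.
σ_a = K_a γ z − 2c√K_a = 0.3935×112.6×6.0 − 2×557×0.6273 = -433.0 psf.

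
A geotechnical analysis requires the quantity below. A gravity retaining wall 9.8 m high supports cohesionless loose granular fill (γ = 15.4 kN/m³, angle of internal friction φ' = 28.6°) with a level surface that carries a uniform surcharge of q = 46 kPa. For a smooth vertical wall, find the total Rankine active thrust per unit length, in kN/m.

K_a = tan²(45° − φ/2) = 0.3525.
Soil triangle: ½ K_a γ H² = 0.5×0.3525×15.4×9.8² = 260.7 kN/m.
Surcharge rectangle: K_a q H = 0.3525×46×9.8 = 158.9 kN/m.
Total = 260.7 + 158.9 = 419.6 kN/m.

420 kN/m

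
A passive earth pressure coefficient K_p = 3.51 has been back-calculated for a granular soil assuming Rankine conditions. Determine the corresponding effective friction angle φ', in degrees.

K_p = (1+sin φ)/(1−sin φ) ⇒ sin φ = (K_p − 1)/(K_p + 1) = 0.5565.
φ = arcsin(0.5565) = 33.82°.

33.8°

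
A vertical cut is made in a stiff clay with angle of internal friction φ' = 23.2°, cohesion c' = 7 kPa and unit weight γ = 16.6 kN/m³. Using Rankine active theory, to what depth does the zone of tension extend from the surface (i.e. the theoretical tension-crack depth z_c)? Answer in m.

1.28 m

K_a = tan²(45° − 23.2°/2) = 0.4348; √K_a = 0.6594.
The active pressure is zero where K_a γ z = 2c√K_a, so z_c = 2c/(γ√K_a) = 2×7/(16.6×0.6594) = 1.279 m.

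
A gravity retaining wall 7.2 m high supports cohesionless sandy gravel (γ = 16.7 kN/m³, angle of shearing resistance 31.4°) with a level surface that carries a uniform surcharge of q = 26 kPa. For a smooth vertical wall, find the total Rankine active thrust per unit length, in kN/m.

195 kN/m

K_a = tan²(45° − φ/2) = 0.3149.
Soil triangle: ½ K_a γ H² = 0.5×0.3149×16.7×7.2² = 136.3 kN/m.
Surcharge rectangle: K_a q H = 0.3149×26×7.2 = 58.95 kN/m.
Total = 136.3 + 58.95 = 195.3 kN/m.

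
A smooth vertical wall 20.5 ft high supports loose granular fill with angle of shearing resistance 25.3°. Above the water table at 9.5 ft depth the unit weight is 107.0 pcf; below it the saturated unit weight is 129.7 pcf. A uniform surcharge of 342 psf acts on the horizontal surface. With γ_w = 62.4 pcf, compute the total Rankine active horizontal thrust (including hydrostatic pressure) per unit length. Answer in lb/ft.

14600 lb/ft

K_a = tan²(45° − φ/2) = 0.4012.
γ' = 129.7 − 62.4 = 67.30 pcf. h₂ = H − d_w = 11.0 ft.
σ'_h: at surface K_a·q = 137.2; at WT K_a(q+γd_w) = 545.0; at base K_a(q+γd_w+γ'h₂) = 842.0 psf.
P₁ = ½(137.2+545.0)×9.5 = 3241; P₂ = ½(545.0+842.0)×11.0 = 7629; P_w = ½γ_w h₂² = 3775.
Total = 3241+7629+3775 = 14640 lb/ft.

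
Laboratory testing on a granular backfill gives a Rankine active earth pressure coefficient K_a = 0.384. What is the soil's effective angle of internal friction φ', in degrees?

26.4°

K_a = tan²(45° − φ/2) ⇒ 45° − φ/2 = arctan(√0.384) = 31.79°.
φ = 2(45° − 31.79°) = 26.43°.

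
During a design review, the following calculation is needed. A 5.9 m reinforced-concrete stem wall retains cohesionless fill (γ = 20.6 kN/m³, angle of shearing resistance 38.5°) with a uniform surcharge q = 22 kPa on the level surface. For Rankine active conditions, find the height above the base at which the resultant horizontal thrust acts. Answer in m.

2.23 m

K_a = 0.2327.
Triangular part P₁ = ½K_aγH² = 83.42 at H/3 = 1.967 m; rectangular part P₂ = K_a q H = 30.20 at H/2 = 2.950 m.
ȳ = (P₁·1.967 + P₂·2.950)/(P₁+P₂) = 2.228 m.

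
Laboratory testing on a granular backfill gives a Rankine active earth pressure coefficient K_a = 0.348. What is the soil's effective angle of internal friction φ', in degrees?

28.9°

K_a = tan²(45° − φ/2) ⇒ 45° − φ/2 = arctan(√0.348) = 30.54°.
φ = 2(45° − 30.54°) = 28.93°.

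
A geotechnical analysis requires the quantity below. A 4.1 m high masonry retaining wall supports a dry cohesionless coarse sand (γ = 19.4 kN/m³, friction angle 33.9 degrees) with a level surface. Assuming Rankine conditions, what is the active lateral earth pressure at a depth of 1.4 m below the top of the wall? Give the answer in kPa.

7.71 kPa

K_a = (1 − sin φ)/(1 + sin φ) = 0.2839.
σ_h = K_a γ z = 0.2839 × 19.4 × 1.4 = 7.711 kPa.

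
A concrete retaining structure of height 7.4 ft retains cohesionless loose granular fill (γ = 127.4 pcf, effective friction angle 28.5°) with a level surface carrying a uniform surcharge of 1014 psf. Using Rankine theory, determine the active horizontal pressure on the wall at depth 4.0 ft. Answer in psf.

K_a = (1 − sin φ)/(1 + sin φ) = 0.3540.
σ_v = γz + q = 127.4 × 4.0 + 1014 = 1524 psf.
σ_h = K_a σ_v = 0.3540 × 1524 = 539.3 psf.

539 psf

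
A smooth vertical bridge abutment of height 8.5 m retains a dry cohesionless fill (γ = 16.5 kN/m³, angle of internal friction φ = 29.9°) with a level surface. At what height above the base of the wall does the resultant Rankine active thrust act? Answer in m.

2.83 m

K_a = 0.3347.
The pressure distribution is triangular, so the resultant acts at H/3 above the base = 8.5/3 = 2.833 m.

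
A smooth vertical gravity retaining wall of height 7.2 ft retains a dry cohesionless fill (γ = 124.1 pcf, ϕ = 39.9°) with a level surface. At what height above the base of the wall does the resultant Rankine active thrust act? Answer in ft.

2.40 ft

K_a = 0.2184.
The pressure distribution is triangular, so the resultant acts at H/3 above the base = 7.2/3 = 2.400 ft.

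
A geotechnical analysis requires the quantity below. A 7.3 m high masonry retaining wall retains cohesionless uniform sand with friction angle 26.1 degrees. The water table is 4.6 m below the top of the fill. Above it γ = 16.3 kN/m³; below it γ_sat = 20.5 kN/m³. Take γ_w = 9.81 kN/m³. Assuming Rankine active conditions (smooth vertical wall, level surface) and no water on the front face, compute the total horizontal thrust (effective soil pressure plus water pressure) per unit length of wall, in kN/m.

197 kN/m

K_a = tan²(45° − φ/2) = 0.3889.
γ' = 20.5 − 9.81 = 10.69 kN/m³. Depth below WT = 2.7 m.
σ'_h at WT = K_a γ d_w = 29.16 kPa; at base = 29.16 + K_a γ' × 2.7 = 40.39 kPa.
P₁ (0–4.6 m) = ½×29.16×4.6 = 67.08. P₂ (4.6–7.3 m) = ½(29.16+40.39)×2.7 = 93.90.
P_w = ½ γ_w h₂² = 0.5×9.81×2.7² = 35.76. Total = 67.08+93.90+35.76 = 196.7 kN/m.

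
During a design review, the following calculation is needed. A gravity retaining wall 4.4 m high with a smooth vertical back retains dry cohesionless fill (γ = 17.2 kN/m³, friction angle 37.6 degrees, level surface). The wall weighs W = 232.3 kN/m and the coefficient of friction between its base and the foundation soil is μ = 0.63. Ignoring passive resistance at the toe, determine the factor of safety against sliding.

3.63

K_a = tan²(45° − 37.6°/2) = 0.2421.
P_a = ½K_aγH² = 0.5×0.2421×17.2×4.4² = 40.31 kN/m, acting at H/3 = 1.467 m above the base.
FS_sliding = μW / P_a = 0.63×232.3 / 40.31 = 3.630.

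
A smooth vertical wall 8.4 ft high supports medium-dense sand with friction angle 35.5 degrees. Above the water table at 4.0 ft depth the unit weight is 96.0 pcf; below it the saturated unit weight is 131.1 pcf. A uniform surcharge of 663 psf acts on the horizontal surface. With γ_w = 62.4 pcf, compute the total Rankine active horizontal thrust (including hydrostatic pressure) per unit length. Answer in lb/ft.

2910 lb/ft

K_a = tan²(45° − φ/2) = 0.2653.
γ' = 131.1 − 62.4 = 68.70 pcf. h₂ = H − d_w = 4.4 ft.
σ'_h: at surface K_a·q = 175.9; at WT K_a(q+γd_w) = 277.7; at base K_a(q+γd_w+γ'h₂) = 357.9 psf.
P₁ = ½(175.9+277.7)×4.0 = 907.2; P₂ = ½(277.7+357.9)×4.4 = 1398; P_w = ½γ_w h₂² = 604.0.
Total = 907.2+1398+604.0 = 2910 lb/ft.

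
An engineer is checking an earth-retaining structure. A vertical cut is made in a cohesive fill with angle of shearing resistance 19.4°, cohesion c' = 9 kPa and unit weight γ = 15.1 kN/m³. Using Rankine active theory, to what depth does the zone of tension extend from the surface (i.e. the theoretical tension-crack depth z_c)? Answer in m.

K_a = tan²(45° − 19.4°/2) = 0.5013; √K_a = 0.7080.
The active pressure is zero where K_a γ z = 2c√K_a, so z_c = 2c/(γ√K_a) = 2×9/(15.1×0.7080) = 1.684 m.

1.68 m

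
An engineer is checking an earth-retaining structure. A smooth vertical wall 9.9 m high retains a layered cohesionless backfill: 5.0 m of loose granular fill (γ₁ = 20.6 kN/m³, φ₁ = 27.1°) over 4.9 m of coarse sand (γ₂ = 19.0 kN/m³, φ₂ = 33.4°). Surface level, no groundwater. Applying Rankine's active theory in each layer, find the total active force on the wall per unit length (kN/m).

K_a1 = tan²(45°−27.1°/2) = 0.3741; K_a2 = tan²(45°−33.4°/2) = 0.2899.
Layer 1: σ at base = K_a1 γ₁ h₁ = 38.53 kPa; P₁ = ½×38.53×5.0 = 96.32.
Layer 2: σ_v at top = γ₁h₁ = 103.0; σ_h top = K_a2×103.0 = 29.86; σ_h base = K_a2×(103.0+19.0×4.9) = 56.85.
P₂ = ½(29.86+56.85)×4.9 = 212.5. Total P_a = 96.32+212.5 = 308.8 kN/m.

309 kN/m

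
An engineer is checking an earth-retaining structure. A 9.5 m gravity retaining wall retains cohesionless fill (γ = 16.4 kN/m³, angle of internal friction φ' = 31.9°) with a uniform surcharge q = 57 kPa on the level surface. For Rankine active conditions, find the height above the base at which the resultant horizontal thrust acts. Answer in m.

3.84 m

K_a = 0.3085.
Triangular part P₁ = ½K_aγH² = 228.3 at H/3 = 3.167 m; rectangular part P₂ = K_a q H = 167.1 at H/2 = 4.750 m.
ȳ = (P₁·3.167 + P₂·4.750)/(P₁+P₂) = 3.836 m.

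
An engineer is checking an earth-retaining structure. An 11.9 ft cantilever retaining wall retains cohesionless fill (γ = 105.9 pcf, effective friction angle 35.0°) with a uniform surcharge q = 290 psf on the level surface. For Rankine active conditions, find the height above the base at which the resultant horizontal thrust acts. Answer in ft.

4.59 ft

K_a = 0.2710.
Triangular part P₁ = ½K_aγH² = 2032 at H/3 = 3.967 ft; rectangular part P₂ = K_a q H = 935.2 at H/2 = 5.950 ft.
ȳ = (P₁·3.967 + P₂·5.950)/(P₁+P₂) = 4.592 ft.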